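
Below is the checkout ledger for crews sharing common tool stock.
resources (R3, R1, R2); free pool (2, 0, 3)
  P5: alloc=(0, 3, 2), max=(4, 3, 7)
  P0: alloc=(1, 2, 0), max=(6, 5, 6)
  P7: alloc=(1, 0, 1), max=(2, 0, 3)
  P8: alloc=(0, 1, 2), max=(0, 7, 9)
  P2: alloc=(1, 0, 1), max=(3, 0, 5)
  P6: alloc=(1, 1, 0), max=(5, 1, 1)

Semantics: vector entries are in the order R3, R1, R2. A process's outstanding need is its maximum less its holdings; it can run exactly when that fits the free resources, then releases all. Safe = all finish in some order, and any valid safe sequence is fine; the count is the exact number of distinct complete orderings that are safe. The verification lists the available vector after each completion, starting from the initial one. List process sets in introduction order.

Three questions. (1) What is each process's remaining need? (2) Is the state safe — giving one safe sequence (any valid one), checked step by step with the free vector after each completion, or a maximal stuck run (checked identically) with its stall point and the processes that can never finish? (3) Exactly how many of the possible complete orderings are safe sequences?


(1) Remaining need (order R3, R1, R2):
  P5: (4, 0, 5)
  P0: (5, 3, 6)
  P7: (1, 0, 2)
  P8: (0, 6, 7)
  P2: (2, 0, 4)
  P6: (4, 0, 1)
(2) SAFE, for example via the order P7, P2, P5, P6, P0, P8.
Key observation: the order's first zero-slack moment is P2 ((2, 0, 4) needed, (3, 0, 4) free — a requested resource with nothing to spare).
Walking it through:
  pool = (2, 0, 3)
  P7 needs (1, 0, 2) <= (2, 0, 3) -> finishes; pool += (1, 0, 1) = (3, 0, 4)
  P2 needs (2, 0, 4) <= (3, 0, 4) -> finishes; pool += (1, 0, 1) = (4, 0, 5)
  P5 needs (4, 0, 5) <= (4, 0, 5) -> finishes; pool += (0, 3, 2) = (4, 3, 7)
  P6 needs (4, 0, 1) <= (4, 3, 7) -> finishes; pool += (1, 1, 0) = (5, 4, 7)
  P0 needs (5, 3, 6) <= (5, 4, 7) -> finishes; pool += (1, 2, 0) = (6, 6, 7)
  P8 needs (0, 6, 7) <= (6, 6, 7) -> finishes; pool += (0, 1, 2) = (6, 7, 9)
(3) The exact count: 2 of the possible complete orderings are safe sequences.


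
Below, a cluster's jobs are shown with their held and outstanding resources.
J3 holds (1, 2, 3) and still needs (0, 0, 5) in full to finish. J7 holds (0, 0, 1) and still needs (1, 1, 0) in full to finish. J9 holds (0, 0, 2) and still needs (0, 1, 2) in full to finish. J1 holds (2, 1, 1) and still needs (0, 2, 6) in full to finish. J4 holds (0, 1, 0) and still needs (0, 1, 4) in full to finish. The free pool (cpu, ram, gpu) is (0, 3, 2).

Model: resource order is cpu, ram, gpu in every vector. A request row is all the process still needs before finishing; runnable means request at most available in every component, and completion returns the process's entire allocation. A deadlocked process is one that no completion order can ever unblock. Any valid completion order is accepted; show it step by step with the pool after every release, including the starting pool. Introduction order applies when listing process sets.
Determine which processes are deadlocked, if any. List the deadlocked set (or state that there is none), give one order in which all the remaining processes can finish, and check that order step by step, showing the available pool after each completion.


The deadlocked set is J3, J7 and J1.
Key observation: after J9, J4 the pool peaks at (0, 4, 4), and each blocked process is short somewhere: J3 on gpu; J7 on cpu; J1 on gpu.
A valid finishing order for the others: J9, J4. Verifying each step:
  pool = (0, 3, 2)
  J9 needs (0, 1, 2) <= (0, 3, 2) -> finishes; pool += (0, 0, 2) = (0, 3, 4)
  J4 needs (0, 1, 4) <= (0, 3, 4) -> finishes; pool += (0, 1, 0) = (0, 4, 4)
The stuck group stays short no matter what:
  J3 cannot run: need (0, 0, 5) vs free (0, 4, 4) (insufficient gpu)
  J7 cannot run: need (1, 1, 0) vs free (0, 4, 4) (insufficient cpu)
  J1 cannot run: need (0, 2, 6) vs free (0, 4, 4) (insufficient gpu)


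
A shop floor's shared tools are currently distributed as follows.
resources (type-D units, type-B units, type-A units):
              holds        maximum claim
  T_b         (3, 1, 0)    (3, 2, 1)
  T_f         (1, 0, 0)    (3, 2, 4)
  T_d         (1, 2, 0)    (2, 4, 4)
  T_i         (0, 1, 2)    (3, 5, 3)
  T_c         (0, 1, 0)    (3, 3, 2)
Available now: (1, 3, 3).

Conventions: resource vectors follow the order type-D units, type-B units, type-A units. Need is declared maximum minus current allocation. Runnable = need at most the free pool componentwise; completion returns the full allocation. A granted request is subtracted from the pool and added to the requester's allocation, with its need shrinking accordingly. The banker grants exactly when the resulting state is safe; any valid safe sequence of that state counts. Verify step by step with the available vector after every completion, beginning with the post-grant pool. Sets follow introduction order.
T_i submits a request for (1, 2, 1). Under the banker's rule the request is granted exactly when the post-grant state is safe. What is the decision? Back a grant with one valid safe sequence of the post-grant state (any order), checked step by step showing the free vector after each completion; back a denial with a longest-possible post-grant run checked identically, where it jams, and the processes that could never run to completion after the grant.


GRANT. The post-grant state is safe; one safe sequence: T_b, T_i, T_c, T_f, T_d.
Key observation: with (0, 1, 2) left after the transfer, T_b can run at once — the state stays safe.
Step-by-step check of the post-grant state:
  pool = (0, 1, 2)
  run T_b (needs (0, 1, 1), free (0, 1, 2)); after release of (3, 1, 0) the pool is (3, 2, 2)
  run T_i (needs (2, 2, 0), free (3, 2, 2)); after release of (1, 3, 3) the pool is (4, 5, 5)
  run T_c (needs (3, 2, 2), free (4, 5, 5)); after release of (0, 1, 0) the pool is (4, 6, 5)
  run T_f (needs (2, 2, 4), free (4, 6, 5)); after release of (1, 0, 0) the pool is (5, 6, 5)
  run T_d (needs (1, 2, 4), free (5, 6, 5)); after release of (1, 2, 0) the pool is (6, 8, 5)


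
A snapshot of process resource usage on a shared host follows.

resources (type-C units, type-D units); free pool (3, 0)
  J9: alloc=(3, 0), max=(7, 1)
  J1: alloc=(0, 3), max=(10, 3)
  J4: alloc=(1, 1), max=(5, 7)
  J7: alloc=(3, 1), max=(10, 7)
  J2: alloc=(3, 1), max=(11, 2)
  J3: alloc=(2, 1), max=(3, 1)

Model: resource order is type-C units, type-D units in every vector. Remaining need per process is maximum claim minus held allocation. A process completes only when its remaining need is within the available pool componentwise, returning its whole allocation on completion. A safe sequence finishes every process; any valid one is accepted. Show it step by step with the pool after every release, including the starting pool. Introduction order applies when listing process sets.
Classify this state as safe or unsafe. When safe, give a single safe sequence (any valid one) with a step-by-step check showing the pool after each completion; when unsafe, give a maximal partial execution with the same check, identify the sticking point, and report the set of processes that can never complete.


UNSAFE.
Key observation: the pool after J3, J9, J2, J1 is (11, 5); every surviving request exceeds it in type-D units, so progress ends there.
A maximal execution: J3, J9, J2, J1 — then nothing else fits. Check, step by step:
  pool = (3, 0)
  run J3 (needs (1, 0), free (3, 0)); after release of (2, 1) the pool is (5, 1)
  run J9 (needs (4, 1), free (5, 1)); after release of (3, 0) the pool is (8, 1)
  run J2 (needs (8, 1), free (8, 1)); after release of (3, 1) the pool is (11, 2)
  run J1 (needs (10, 0), free (11, 2)); after release of (0, 3) the pool is (11, 5)
  J4 cannot run: need (4, 6) vs free (11, 5) (insufficient type-D units)
  J7 cannot run: need (7, 6) vs free (11, 5) (insufficient type-D units)
Permanently blocked: J4 and J7.


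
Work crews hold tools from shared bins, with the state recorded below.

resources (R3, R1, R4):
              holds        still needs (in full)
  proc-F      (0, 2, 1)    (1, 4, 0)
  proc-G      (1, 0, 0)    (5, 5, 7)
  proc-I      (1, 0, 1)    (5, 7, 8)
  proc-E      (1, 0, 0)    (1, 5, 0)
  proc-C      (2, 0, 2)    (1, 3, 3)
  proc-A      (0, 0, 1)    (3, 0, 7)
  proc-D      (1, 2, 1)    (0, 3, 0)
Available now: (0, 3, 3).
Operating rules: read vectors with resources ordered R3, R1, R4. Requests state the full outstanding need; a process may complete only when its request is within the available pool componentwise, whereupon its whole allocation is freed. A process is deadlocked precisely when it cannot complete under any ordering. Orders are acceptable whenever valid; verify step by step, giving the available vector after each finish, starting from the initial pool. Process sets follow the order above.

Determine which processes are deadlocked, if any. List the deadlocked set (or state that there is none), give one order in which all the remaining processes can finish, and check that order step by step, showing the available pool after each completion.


Deadlocked: proc-G and proc-I.
Key observation: proc-D, proc-E, proc-C, proc-F, proc-A can finish, but then (4, 7, 8) is all there is, and the blocked group's R3 demands exceed it.
The rest can finish in the order proc-D, proc-E, proc-C, proc-F, proc-A. Walking it through:
  pool = (0, 3, 3)
  run proc-D (needs (0, 3, 0), free (0, 3, 3)); after release of (1, 2, 1) the pool is (1, 5, 4)
  run proc-E (needs (1, 5, 0), free (1, 5, 4)); after release of (1, 0, 0) the pool is (2, 5, 4)
  run proc-C (needs (1, 3, 3), free (2, 5, 4)); after release of (2, 0, 2) the pool is (4, 5, 6)
  run proc-F (needs (1, 4, 0), free (4, 5, 6)); after release of (0, 2, 1) the pool is (4, 7, 7)
  run proc-A (needs (3, 0, 7), free (4, 7, 7)); after release of (0, 0, 1) the pool is (4, 7, 8)
The blocked processes can never fit:
  proc-G cannot run: need (5, 5, 7) vs free (4, 7, 8) (insufficient R3)
  proc-I cannot run: need (5, 7, 8) vs free (4, 7, 8) (insufficient R3)


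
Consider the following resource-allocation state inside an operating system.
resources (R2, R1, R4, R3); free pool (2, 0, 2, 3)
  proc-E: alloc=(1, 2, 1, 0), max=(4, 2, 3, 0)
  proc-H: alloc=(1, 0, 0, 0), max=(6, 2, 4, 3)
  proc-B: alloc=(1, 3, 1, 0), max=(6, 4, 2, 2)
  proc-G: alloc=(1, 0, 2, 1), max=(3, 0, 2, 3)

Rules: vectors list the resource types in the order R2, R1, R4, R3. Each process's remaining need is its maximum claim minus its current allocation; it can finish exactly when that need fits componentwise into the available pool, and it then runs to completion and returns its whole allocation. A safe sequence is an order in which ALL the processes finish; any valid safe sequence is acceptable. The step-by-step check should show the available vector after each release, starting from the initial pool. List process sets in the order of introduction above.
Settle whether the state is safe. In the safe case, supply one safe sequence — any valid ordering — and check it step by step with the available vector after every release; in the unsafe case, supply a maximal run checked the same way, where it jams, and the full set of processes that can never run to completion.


The state is UNSAFE.
Key observation: R2 is the bottleneck — with proc-G, proc-E done the pool holds (4, 2, 5, 4), short of every remaining need.
A maximal execution: proc-G, proc-E — then nothing else fits. Walking it through:
  pool = (2, 0, 2, 3)
  proc-G: need (2, 0, 0, 2) fits (2, 0, 2, 3); releases (1, 0, 2, 1), pool now (3, 0, 4, 4)
  proc-E: need (3, 0, 2, 0) fits (3, 0, 4, 4); releases (1, 2, 1, 0), pool now (4, 2, 5, 4)
  blocked: proc-H wants (5, 2, 4, 3), pool (4, 2, 5, 4) — not enough R2
  blocked: proc-B wants (5, 1, 1, 2), pool (4, 2, 5, 4) — not enough R2
Processes that can never finish: proc-H and proc-B.


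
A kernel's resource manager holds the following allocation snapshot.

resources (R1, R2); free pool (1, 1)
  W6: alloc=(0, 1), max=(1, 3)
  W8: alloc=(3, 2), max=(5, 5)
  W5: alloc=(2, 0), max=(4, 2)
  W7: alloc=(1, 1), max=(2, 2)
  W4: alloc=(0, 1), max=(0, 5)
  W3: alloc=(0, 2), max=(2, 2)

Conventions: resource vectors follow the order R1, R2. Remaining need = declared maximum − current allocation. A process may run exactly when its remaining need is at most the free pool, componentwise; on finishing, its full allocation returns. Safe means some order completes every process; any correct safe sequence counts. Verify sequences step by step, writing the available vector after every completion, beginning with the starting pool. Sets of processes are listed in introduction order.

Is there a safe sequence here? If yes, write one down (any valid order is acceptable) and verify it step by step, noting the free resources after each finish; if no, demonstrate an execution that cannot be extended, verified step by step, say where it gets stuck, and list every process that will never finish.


SAFE — a valid safe sequence is W7, W6, W8, W3, W5, W4.
Key observation: the first exact fit in this order is W7 — it needs (1, 1) with (1, 1) free, meeting a requested resource to the last unit.
Step-by-step check:
  pool = (1, 1)
  W7 needs (1, 1) <= (1, 1) -> finishes; pool += (1, 1) = (2, 2)
  W6 needs (1, 2) <= (2, 2) -> finishes; pool += (0, 1) = (2, 3)
  W8 needs (2, 3) <= (2, 3) -> finishes; pool += (3, 2) = (5, 5)
  W3 needs (2, 0) <= (5, 5) -> finishes; pool += (0, 2) = (5, 7)
  W5 needs (2, 2) <= (5, 7) -> finishes; pool += (2, 0) = (7, 7)
  W4 needs (0, 4) <= (7, 7) -> finishes; pool += (0, 1) = (7, 8)


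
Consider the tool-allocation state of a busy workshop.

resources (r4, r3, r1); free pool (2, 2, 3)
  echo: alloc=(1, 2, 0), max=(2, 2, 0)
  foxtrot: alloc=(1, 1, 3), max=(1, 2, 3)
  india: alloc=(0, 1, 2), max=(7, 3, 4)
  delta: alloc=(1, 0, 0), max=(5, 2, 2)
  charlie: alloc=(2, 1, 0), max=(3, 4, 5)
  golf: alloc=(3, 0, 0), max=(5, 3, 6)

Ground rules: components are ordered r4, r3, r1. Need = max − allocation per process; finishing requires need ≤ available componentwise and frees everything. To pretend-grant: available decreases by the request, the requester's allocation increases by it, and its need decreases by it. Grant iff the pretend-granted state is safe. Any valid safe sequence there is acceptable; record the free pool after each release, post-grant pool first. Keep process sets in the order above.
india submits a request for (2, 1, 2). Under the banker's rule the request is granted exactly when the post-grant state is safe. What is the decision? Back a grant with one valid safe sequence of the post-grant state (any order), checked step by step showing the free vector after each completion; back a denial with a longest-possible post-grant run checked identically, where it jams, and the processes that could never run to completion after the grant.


DENY. Granting would leave the state unsafe.
Key observation: after foxtrot, echo the pool peaks at (2, 4, 4), and each blocked process is short somewhere: india on r4; delta on r4; charlie on r1; golf on r1.
Pretend the grant happened; the run foxtrot, echo goes as far as possible. Walking it through:
  pool = (0, 1, 1)
  foxtrot needs (0, 1, 0) <= (0, 1, 1) -> finishes; pool += (1, 1, 3) = (1, 2, 4)
  echo needs (1, 0, 0) <= (1, 2, 4) -> finishes; pool += (1, 2, 0) = (2, 4, 4)
  blocked: india wants (5, 1, 0), pool (2, 4, 4) — not enough r4
  blocked: delta wants (4, 2, 2), pool (2, 4, 4) — not enough r4
  blocked: charlie wants (1, 3, 5), pool (2, 4, 4) — not enough r1
  blocked: golf wants (2, 3, 6), pool (2, 4, 4) — not enough r1
Processes that could never finish after the grant: india, delta, charlie and golf.


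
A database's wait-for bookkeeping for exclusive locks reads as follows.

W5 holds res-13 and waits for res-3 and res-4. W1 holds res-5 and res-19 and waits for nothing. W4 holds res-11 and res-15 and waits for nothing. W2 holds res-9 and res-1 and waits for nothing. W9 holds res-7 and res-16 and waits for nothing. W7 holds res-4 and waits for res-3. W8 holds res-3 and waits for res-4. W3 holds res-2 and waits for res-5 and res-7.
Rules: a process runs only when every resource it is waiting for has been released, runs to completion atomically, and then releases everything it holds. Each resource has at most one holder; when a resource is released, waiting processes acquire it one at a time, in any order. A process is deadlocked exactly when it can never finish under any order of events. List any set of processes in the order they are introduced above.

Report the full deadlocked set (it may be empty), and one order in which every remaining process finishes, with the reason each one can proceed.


Deadlocked set: W5, W7 and W8.
Key observation: along W7 -> W8 -> W7, each member waits on what the next one holds — a deadlock; W5 waits into the deadlock from upstream.
One completion order for the rest: W1, W9, W2, W4, W3.
Verifying each step:
  W1 waits on nothing -> runs at once and releases res-5 and res-19
  W9 waits on nothing -> runs at once and releases res-7 and res-16
  W2 waits on nothing -> runs at once and releases res-9 and res-1
  W4 waits on nothing -> runs at once and releases res-11 and res-15
  run W3 (all its waits — res-5 and res-7 — are resolved); releases res-2


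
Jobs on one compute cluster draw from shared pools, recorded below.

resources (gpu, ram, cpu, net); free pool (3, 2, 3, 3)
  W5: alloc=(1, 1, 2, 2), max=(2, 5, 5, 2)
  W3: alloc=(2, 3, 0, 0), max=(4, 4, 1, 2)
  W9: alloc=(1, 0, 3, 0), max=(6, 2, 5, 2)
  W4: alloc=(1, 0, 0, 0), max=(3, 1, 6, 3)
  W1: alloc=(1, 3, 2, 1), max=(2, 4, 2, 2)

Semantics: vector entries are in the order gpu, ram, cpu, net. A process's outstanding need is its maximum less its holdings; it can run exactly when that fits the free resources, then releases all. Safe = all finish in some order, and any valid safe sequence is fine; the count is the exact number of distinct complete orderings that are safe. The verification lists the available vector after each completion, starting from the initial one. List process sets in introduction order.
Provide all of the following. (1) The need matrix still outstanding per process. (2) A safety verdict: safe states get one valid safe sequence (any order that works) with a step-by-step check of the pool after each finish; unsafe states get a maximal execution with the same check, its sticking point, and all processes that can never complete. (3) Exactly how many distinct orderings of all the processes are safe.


(1) Outstanding need per process (order gpu, ram, cpu, net):
  W5: (1, 4, 3, 0)
  W3: (2, 1, 1, 2)
  W9: (5, 2, 2, 2)
  W4: (2, 1, 6, 3)
  W1: (1, 1, 0, 1)
(2) SAFE, for example via the order W3, W9, W4, W5, W1.
Key observation: at W9 the run first touches a limit — (5, 2, 2, 2) against (5, 5, 3, 3), exact on a resource it actually requests.
Walking it through:
  pool = (3, 2, 3, 3)
  W3 needs (2, 1, 1, 2) <= (3, 2, 3, 3) -> finishes; pool += (2, 3, 0, 0) = (5, 5, 3, 3)
  W9 needs (5, 2, 2, 2) <= (5, 5, 3, 3) -> finishes; pool += (1, 0, 3, 0) = (6, 5, 6, 3)
  W4 needs (2, 1, 6, 3) <= (6, 5, 6, 3) -> finishes; pool += (1, 0, 0, 0) = (7, 5, 6, 3)
  W5 needs (1, 4, 3, 0) <= (7, 5, 6, 3) -> finishes; pool += (1, 1, 2, 2) = (8, 6, 8, 5)
  W1 needs (1, 1, 0, 1) <= (8, 6, 8, 5) -> finishes; pool += (1, 3, 2, 1) = (9, 9, 10, 6)
(3) Precisely 24 of the possible complete orderings are safe sequences.


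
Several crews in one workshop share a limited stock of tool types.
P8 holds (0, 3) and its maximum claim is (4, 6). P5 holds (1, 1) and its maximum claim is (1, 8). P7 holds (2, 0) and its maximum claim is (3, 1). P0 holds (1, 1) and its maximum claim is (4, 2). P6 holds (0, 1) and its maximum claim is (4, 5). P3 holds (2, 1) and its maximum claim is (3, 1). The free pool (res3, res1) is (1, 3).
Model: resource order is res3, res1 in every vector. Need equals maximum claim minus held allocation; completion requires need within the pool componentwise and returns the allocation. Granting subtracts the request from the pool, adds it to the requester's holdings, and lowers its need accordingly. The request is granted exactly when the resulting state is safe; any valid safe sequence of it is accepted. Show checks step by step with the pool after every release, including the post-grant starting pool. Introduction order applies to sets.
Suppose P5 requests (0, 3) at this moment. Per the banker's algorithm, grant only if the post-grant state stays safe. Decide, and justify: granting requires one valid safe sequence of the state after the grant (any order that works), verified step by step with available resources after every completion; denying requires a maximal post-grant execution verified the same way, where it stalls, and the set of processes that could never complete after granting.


DENY. Granting would leave the state unsafe.
Key observation: res1 is the bottleneck — with P3, P7, P0 done the pool holds (6, 2), short of every remaining need.
On the post-grant state, P3, P7, P0 is a maximal run — nothing extends it. Verifying each step:
  pool = (1, 0)
  P3 needs (1, 0) <= (1, 0) -> finishes; pool += (2, 1) = (3, 1)
  P7 needs (1, 1) <= (3, 1) -> finishes; pool += (2, 0) = (5, 1)
  P0 needs (3, 1) <= (5, 1) -> finishes; pool += (1, 1) = (6, 2)
  P8 cannot run: need (4, 3) vs free (6, 2) (insufficient res1)
  P5 cannot run: need (0, 4) vs free (6, 2) (insufficient res1)
  P6 cannot run: need (4, 4) vs free (6, 2) (insufficient res1)
Post-grant, the permanently blocked set is P8, P5 and P6.


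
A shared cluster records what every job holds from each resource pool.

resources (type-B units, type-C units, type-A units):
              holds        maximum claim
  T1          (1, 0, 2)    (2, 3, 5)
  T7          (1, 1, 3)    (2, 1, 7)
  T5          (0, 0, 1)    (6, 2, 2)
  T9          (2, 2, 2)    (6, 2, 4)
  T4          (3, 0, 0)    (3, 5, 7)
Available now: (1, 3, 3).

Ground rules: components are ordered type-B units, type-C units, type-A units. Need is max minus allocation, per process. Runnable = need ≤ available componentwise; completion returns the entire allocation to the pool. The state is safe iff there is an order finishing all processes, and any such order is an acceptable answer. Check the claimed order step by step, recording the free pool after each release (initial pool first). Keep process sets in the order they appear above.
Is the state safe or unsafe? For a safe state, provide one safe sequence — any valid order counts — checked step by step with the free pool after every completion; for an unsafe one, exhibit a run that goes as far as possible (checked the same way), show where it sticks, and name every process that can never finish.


UNSAFE — no complete ordering exists.
Key observation: after T1, T7 the pool peaks at (3, 4, 8), and each blocked process is short somewhere: T5 on type-B units; T9 on type-B units; T4 on type-C units.
Going as far as possible: T1, T7; after that, nothing fits. Check, step by step:
  pool = (1, 3, 3)
  T1 needs (1, 3, 3) <= (1, 3, 3) -> finishes; pool += (1, 0, 2) = (2, 3, 5)
  T7 needs (1, 0, 4) <= (2, 3, 5) -> finishes; pool += (1, 1, 3) = (3, 4, 8)
  T5 still needs (6, 2, 1) but only (3, 4, 8) is free — short on type-B units
  T9 still needs (4, 0, 2) but only (3, 4, 8) is free — short on type-B units
  T4 still needs (0, 5, 7) but only (3, 4, 8) is free — short on type-C units
Never able to finish: T5, T9 and T4.


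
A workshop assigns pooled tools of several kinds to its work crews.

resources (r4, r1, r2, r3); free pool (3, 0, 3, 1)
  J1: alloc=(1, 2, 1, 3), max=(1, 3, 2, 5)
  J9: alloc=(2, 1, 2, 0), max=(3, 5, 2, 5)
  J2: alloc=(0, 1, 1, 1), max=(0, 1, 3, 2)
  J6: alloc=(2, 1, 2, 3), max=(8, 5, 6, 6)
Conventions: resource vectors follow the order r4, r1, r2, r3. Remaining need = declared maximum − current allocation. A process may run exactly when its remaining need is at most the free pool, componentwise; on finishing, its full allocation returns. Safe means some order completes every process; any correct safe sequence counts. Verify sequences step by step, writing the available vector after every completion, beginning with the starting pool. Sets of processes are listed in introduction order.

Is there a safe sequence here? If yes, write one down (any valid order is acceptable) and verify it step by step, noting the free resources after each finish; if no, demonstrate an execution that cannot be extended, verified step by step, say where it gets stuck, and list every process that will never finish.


UNSAFE.
Key observation: the pool after J2, J1 is (4, 3, 5, 5); every surviving request exceeds it in r1, so progress ends there.
A maximal execution: J2, J1 — then nothing else fits. Step-by-step check:
  pool = (3, 0, 3, 1)
  J2: need (0, 0, 2, 1) fits (3, 0, 3, 1); releases (0, 1, 1, 1), pool now (3, 1, 4, 2)
  J1: need (0, 1, 1, 2) fits (3, 1, 4, 2); releases (1, 2, 1, 3), pool now (4, 3, 5, 5)
  J9 cannot run: need (1, 4, 0, 5) vs free (4, 3, 5, 5) (insufficient r1)
  J6 cannot run: need (6, 4, 4, 3) vs free (4, 3, 5, 5) (insufficient r4 and r1)
Never able to finish: J9 and J6.


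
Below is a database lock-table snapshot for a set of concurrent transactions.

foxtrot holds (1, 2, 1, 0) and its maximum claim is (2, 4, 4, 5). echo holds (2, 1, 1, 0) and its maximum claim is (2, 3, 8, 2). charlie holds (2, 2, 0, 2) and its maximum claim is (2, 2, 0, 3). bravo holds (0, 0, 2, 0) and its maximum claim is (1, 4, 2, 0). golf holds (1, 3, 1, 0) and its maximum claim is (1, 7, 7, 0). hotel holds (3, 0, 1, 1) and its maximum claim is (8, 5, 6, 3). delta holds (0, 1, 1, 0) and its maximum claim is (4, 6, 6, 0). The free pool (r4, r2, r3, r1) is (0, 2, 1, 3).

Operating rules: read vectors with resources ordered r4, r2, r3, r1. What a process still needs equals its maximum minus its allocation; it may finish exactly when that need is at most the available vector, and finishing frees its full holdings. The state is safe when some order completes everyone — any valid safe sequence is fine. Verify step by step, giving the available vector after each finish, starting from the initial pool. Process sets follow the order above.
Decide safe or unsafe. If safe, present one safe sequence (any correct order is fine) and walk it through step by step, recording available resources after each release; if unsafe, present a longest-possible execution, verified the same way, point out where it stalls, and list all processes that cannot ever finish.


The state is UNSAFE.
Key observation: the wall is r3: completing charlie, bravo, foxtrot brings the pool only to (3, 6, 4, 5), and all the rest need more.
Going as far as possible: charlie, bravo, foxtrot; after that, nothing fits. Walking it through:
  pool = (0, 2, 1, 3)
  charlie: need (0, 0, 0, 1) fits (0, 2, 1, 3); releases (2, 2, 0, 2), pool now (2, 4, 1, 5)
  bravo: need (1, 4, 0, 0) fits (2, 4, 1, 5); releases (0, 0, 2, 0), pool now (2, 4, 3, 5)
  foxtrot: need (1, 2, 3, 5) fits (2, 4, 3, 5); releases (1, 2, 1, 0), pool now (3, 6, 4, 5)
  echo cannot run: need (0, 2, 7, 2) vs free (3, 6, 4, 5) (insufficient r3)
  golf cannot run: need (0, 4, 6, 0) vs free (3, 6, 4, 5) (insufficient r3)
  hotel cannot run: need (5, 5, 5, 2) vs free (3, 6, 4, 5) (insufficient r4 and r3)
  delta cannot run: need (4, 5, 5, 0) vs free (3, 6, 4, 5) (insufficient r4 and r3)
Permanently blocked: echo, golf, hotel and delta.


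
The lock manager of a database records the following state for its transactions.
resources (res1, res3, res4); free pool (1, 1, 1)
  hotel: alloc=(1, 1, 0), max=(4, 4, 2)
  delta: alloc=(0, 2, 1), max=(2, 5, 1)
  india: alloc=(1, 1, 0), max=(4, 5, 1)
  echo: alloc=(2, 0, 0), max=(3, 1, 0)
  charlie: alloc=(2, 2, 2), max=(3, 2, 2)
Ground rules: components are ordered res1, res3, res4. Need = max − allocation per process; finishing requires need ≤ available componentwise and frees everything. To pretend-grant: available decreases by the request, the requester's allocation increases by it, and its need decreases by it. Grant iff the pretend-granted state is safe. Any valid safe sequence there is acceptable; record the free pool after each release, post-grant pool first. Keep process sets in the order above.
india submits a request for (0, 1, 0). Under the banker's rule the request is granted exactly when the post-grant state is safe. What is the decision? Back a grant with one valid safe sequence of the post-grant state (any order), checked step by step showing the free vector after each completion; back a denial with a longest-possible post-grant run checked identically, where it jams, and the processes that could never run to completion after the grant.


DENY: after the grant no complete ordering would exist.
Key observation: charlie, echo can finish, but then (5, 2, 3) is all there is, and the blocked group's res3 demands exceed it.
After a pretend grant, a maximal execution: charlie, echo — then nothing else fits. Verifying each step:
  pool = (1, 0, 1)
  charlie needs (1, 0, 0) <= (1, 0, 1) -> finishes; pool += (2, 2, 2) = (3, 2, 3)
  echo needs (1, 1, 0) <= (3, 2, 3) -> finishes; pool += (2, 0, 0) = (5, 2, 3)
  hotel still needs (3, 3, 2) but only (5, 2, 3) is free — short on res3
  delta still needs (2, 3, 0) but only (5, 2, 3) is free — short on res3
  india still needs (3, 3, 1) but only (5, 2, 3) is free — short on res3
Processes that could never finish after the grant: hotel, delta and india.


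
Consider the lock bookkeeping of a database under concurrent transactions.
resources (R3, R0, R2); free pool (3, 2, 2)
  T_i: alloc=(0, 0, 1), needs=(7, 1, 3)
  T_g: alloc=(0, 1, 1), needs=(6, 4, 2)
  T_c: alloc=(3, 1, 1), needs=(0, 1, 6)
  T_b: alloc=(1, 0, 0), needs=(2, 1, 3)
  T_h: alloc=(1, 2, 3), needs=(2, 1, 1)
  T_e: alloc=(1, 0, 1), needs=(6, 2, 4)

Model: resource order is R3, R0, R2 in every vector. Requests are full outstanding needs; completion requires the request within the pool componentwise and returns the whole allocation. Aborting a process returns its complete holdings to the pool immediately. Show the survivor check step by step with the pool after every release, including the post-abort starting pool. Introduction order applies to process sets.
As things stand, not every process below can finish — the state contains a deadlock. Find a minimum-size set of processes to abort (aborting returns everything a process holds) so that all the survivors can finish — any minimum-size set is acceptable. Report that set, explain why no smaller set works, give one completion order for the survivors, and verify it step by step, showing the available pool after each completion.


Abort T_e.
Key observation: T_c was stuck for good until T_e gave back (1, 0, 1); in the order shown it finishes at step 2.
No smaller set exists: with zero aborts the deadlock remains.
One survivor order: T_h, T_c, T_b, T_g, T_i. Walking it through (post-abort pool first):
  pool = (4, 2, 3)
  run T_h (needs (2, 1, 1), free (4, 2, 3)); after release of (1, 2, 3) the pool is (5, 4, 6)
  run T_c (needs (0, 1, 6), free (5, 4, 6)); after release of (3, 1, 1) the pool is (8, 5, 7)
  run T_b (needs (2, 1, 3), free (8, 5, 7)); after release of (1, 0, 0) the pool is (9, 5, 7)
  run T_g (needs (6, 4, 2), free (9, 5, 7)); after release of (0, 1, 1) the pool is (9, 6, 8)
  run T_i (needs (7, 1, 3), free (9, 6, 8)); after release of (0, 0, 1) the pool is (9, 6, 9)


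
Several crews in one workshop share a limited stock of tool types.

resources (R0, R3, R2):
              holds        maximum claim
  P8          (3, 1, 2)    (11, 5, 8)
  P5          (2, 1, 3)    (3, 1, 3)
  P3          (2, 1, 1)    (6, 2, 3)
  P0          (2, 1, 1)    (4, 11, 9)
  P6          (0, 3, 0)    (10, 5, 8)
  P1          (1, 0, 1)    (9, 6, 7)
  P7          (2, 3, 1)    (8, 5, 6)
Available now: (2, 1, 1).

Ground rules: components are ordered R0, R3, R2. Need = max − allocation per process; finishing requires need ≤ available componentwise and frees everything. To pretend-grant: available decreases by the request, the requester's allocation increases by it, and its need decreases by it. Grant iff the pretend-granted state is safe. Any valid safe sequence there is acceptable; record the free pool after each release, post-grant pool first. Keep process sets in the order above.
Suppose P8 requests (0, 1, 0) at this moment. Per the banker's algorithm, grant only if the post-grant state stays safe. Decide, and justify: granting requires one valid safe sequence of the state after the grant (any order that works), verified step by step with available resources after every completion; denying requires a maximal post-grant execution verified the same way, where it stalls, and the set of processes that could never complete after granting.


GRANT: granting preserves safety; a valid post-grant sequence is P5, P3, P7, P8, P6, P0, P1.
Key observation: with (2, 0, 1) left after the transfer, P5 can run at once — the state stays safe.
Verifying the post-grant state step by step:
  pool = (2, 0, 1)
  P5 needs (1, 0, 0) <= (2, 0, 1) -> finishes; pool += (2, 1, 3) = (4, 1, 4)
  P3 needs (4, 1, 2) <= (4, 1, 4) -> finishes; pool += (2, 1, 1) = (6, 2, 5)
  P7 needs (6, 2, 5) <= (6, 2, 5) -> finishes; pool += (2, 3, 1) = (8, 5, 6)
  P8 needs (8, 3, 6) <= (8, 5, 6) -> finishes; pool += (3, 2, 2) = (11, 7, 8)
  P6 needs (10, 2, 8) <= (11, 7, 8) -> finishes; pool += (0, 3, 0) = (11, 10, 8)
  P0 needs (2, 10, 8) <= (11, 10, 8) -> finishes; pool += (2, 1, 1) = (13, 11, 9)
  P1 needs (8, 6, 6) <= (13, 11, 9) -> finishes; pool += (1, 0, 1) = (14, 11, 10)


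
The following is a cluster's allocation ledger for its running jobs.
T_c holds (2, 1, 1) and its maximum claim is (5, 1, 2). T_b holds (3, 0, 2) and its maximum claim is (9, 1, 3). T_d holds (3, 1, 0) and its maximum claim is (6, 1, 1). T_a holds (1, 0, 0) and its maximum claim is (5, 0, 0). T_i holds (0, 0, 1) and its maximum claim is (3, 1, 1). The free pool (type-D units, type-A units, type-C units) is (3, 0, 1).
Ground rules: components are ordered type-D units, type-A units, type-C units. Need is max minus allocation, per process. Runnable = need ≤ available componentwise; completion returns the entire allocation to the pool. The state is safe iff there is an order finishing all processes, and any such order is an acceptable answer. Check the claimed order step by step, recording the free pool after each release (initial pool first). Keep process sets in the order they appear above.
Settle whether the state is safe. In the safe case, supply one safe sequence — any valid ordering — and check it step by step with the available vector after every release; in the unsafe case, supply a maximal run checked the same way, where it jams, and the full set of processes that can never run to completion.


The state is SAFE; one workable sequence: T_d, T_i, T_a, T_c, T_b.
Key observation: T_d is the earliest step where a requested resource binds exactly: need (3, 0, 1), pool (3, 0, 1) at its turn.
Walking it through:
  pool = (3, 0, 1)
  T_d needs (3, 0, 1) <= (3, 0, 1) -> finishes; pool += (3, 1, 0) = (6, 1, 1)
  T_i needs (3, 1, 0) <= (6, 1, 1) -> finishes; pool += (0, 0, 1) = (6, 1, 2)
  T_a needs (4, 0, 0) <= (6, 1, 2) -> finishes; pool += (1, 0, 0) = (7, 1, 2)
  T_c needs (3, 0, 1) <= (7, 1, 2) -> finishes; pool += (2, 1, 1) = (9, 2, 3)
  T_b needs (6, 1, 1) <= (9, 2, 3) -> finishes; pool += (3, 0, 2) = (12, 2, 5)


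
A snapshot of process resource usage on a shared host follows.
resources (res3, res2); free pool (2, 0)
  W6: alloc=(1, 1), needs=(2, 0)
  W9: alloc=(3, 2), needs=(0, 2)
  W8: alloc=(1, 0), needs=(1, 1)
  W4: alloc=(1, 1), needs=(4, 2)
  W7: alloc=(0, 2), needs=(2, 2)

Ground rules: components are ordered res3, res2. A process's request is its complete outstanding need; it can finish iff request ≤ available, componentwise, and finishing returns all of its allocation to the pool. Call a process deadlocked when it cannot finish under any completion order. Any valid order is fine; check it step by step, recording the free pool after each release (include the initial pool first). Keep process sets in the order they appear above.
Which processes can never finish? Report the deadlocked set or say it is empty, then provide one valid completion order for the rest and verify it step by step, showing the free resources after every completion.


The deadlocked set is W9, W4 and W7.
Key observation: no order helps: past W6, W8, the free pool tops out at (4, 1), below what each blocked process needs in res2.
The rest can finish in the order W6, W8. Step-by-step check:
  pool = (2, 0)
  W6: need (2, 0) fits (2, 0); releases (1, 1), pool now (3, 1)
  W8: need (1, 1) fits (3, 1); releases (1, 0), pool now (4, 1)
The stuck group stays short no matter what:
  blocked: W9 wants (0, 2), pool (4, 1) — not enough res2
  blocked: W4 wants (4, 2), pool (4, 1) — not enough res2
  blocked: W7 wants (2, 2), pool (4, 1) — not enough res2


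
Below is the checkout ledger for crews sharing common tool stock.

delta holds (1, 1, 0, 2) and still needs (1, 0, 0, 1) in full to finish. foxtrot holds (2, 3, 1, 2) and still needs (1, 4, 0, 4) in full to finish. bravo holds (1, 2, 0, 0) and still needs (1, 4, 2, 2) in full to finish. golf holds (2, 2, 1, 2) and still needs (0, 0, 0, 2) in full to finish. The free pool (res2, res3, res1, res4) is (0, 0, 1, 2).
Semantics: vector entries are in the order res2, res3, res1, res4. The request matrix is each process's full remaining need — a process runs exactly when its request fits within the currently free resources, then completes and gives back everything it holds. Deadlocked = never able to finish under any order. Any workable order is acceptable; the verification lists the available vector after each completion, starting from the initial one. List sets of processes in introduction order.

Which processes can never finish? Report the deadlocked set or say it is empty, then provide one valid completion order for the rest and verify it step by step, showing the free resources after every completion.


Deadlocked set: foxtrot and bravo.
Key observation: golf, delta can finish, but then (3, 3, 2, 6) is all there is, and the blocked group's res3 demands exceed it.
One completion order for the rest: golf, delta. Check, step by step:
  pool = (0, 0, 1, 2)
  golf: need (0, 0, 0, 2) fits (0, 0, 1, 2); releases (2, 2, 1, 2), pool now (2, 2, 2, 4)
  delta: need (1, 0, 0, 1) fits (2, 2, 2, 4); releases (1, 1, 0, 2), pool now (3, 3, 2, 6)
The stuck group stays short no matter what:
  foxtrot still needs (1, 4, 0, 4) but only (3, 3, 2, 6) is free — short on res3
  bravo still needs (1, 4, 2, 2) but only (3, 3, 2, 6) is free — short on res3


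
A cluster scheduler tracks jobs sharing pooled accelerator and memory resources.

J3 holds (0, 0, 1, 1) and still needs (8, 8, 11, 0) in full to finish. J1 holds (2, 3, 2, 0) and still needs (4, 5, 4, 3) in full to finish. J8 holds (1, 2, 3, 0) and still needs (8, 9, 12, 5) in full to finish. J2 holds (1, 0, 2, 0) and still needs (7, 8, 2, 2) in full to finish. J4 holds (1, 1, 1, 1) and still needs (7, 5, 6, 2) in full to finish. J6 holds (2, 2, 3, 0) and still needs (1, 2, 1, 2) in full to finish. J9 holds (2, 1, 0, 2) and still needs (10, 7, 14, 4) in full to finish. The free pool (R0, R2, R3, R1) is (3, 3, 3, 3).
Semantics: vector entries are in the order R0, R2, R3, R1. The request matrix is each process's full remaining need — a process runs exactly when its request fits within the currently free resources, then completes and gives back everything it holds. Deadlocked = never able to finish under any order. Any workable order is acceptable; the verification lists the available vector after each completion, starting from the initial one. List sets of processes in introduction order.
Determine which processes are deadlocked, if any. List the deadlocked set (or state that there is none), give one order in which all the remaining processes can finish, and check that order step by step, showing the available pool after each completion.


No process is deadlocked.
Key observation: J6 leads a chain of completions in which each release enables another process.
One completion order for the rest: J6, J1, J2, J4, J3, J8, J9. Step-by-step check:
  pool = (3, 3, 3, 3)
  J6: need (1, 2, 1, 2) fits (3, 3, 3, 3); releases (2, 2, 3, 0), pool now (5, 5, 6, 3)
  J1: need (4, 5, 4, 3) fits (5, 5, 6, 3); releases (2, 3, 2, 0), pool now (7, 8, 8, 3)
  J2: need (7, 8, 2, 2) fits (7, 8, 8, 3); releases (1, 0, 2, 0), pool now (8, 8, 10, 3)
  J4: need (7, 5, 6, 2) fits (8, 8, 10, 3); releases (1, 1, 1, 1), pool now (9, 9, 11, 4)
  J3: need (8, 8, 11, 0) fits (9, 9, 11, 4); releases (0, 0, 1, 1), pool now (9, 9, 12, 5)
  J8: need (8, 9, 12, 5) fits (9, 9, 12, 5); releases (1, 2, 3, 0), pool now (10, 11, 15, 5)
  J9: need (10, 7, 14, 4) fits (10, 11, 15, 5); releases (2, 1, 0, 2), pool now (12, 12, 15, 7)
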